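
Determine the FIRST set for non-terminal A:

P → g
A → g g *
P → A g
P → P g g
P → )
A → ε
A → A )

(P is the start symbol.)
{ ')', 'g', ε }

From A → g g *:
  - g is a terminal: add 'g' and stop
From A → ε:
  - ε-production, so ε ∈ FIRST(A)
From A → A ):
  - A is the symbol being defined: contributes nothing new
    A is nullable, so continue to the next symbol
  - ')' is a terminal: add ')' and stop

Collecting: FIRST(A) = { ')', 'g', ε }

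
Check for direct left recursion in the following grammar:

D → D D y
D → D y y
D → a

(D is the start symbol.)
Yes, D is left-recursive

D → D D y: LEFT RECURSIVE (starts with D)
D → D y y: LEFT RECURSIVE (starts with D)
D → a: starts with a

The grammar has direct left recursion on: D.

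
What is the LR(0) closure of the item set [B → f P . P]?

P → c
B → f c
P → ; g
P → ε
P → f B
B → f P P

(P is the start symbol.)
Start with: [B → f P . P]
  [B → f P . P] has the dot before P: add [P → . c], [P → . ; g], [P → .], [P → . f B]
No further items can be added.

CLOSURE = { [B → f P . P], [P → . ; g], [P → . c], [P → . f B], [P → .] }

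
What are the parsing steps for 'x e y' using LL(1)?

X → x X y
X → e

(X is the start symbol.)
LL(1) parsing maintains a stack (initially the start symbol over $) and the input. At each step: if the stack top is a terminal, match it against the current input token; if it is a non-terminal N, replace it with the RHS of M[N, lookahead] (the unique production whose predict set contains the lookahead).

Stack is shown with the top on the left.

Stack    Input    Action
------------------------
X $      x e y $  output X → x X y
x X y $  x e y $  match 'x'
X y $    e y $    output X → e
e y $    e y $    match 'e'
y $      y $      match 'y'
$        $        accept

The string is accepted.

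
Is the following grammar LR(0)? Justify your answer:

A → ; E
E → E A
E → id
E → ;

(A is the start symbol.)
No. Shift-reduce conflict between [A → ; E .] and [A → . ; E]

Augment with A' → A and build the canonical LR(0) collection (I0 = CLOSURE({[A' → . A]}), then GOTO on every symbol after a dot until no new states appear). It has 7 states:
  I0: { [A → . ; E], [A' → . A] }  — shift
  I1: { [A → ; . E], [E → . ;], [E → . E A], [E → . id] }  — shift
  I2: { [A' → A .] }  — accept
  I3: { [E → ; .] }  — reduce
  I4: { [A → . ; E], [A → ; E .], [E → E . A] }  — shift, reduce
  I5: { [E → id .] }  — reduce
  I6: { [E → E A .] }  — reduce

Conflict in state I4:
  Shift-reduce conflict between [A → ; E .] and [A → . ; E]
So the grammar is NOT LR(0).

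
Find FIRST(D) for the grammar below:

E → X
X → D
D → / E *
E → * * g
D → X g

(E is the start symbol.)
{ '/' }

To compute FIRST(D), examine every production with D on the left-hand side, reading each right-hand side left to right until a non-nullable symbol is reached.

FIRST sets of the other non-terminals involved (by the same procedure, iterated to a fixed point):
  FIRST(X) = { '/' }

From D → / E *:
  - '/' is a terminal: add '/' and stop
From D → X g:
  - X is a non-terminal: add FIRST(X) \ {ε} = { '/' }
    X is not nullable, so stop

Collecting: FIRST(D) = { '/' }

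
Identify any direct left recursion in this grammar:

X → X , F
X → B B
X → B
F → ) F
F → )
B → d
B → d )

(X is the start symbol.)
Yes, X is left-recursive

Direct left recursion occurs when N → N α for some non-terminal N (the right-hand side begins with the left-hand side itself).

X → X , F: LEFT RECURSIVE (starts with X)
X → B B: starts with B
X → B: starts with B
F → ) F: starts with ')'
F → ): starts with ')'
B → d: starts with d
B → d ): starts with d

The grammar has direct left recursion on: X.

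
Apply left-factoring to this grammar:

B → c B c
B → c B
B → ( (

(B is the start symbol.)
B → c B B'
B' → c
B' → ε
B → ( (

Left-factoring transforms A → αβ₁ | αβ₂ into A → αA' and A' → β₁ | β₂
(α is the longest common prefix among the alternatives). Repeat until
no nonterminal has two alternatives with a common prefix.

Round 1: B has alternatives sharing prefix 'c B'. Introduce B': B → c B B'
  Add: B' → c
  Add: B' → ε

No remaining common prefixes — done.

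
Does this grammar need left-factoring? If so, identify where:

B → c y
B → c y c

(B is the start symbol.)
Yes, B has productions with common prefix 'c y'

Left-factoring is needed when two productions for the same non-terminal
share a common prefix on the right-hand side.

Productions for B:
  B → c y
  B → c y c

Found common prefix 'c y' in productions for B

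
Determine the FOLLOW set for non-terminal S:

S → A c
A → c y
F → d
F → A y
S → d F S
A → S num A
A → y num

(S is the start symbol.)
To compute FOLLOW(S), find every occurrence of S on a right-hand side N → α S β: add FIRST(β) \ {ε}, and if β is empty or nullable also add FOLLOW(N). Iterate to a fixed point.

S is the start symbol, so $ ∈ FOLLOW(S).
In S → d F S: S is at the end; this adds FOLLOW(S) to itself — nothing new
In A → S num A: S is followed by num A, add FIRST(num A) \ {ε} = { 'num' }

Taking the union: FOLLOW(S) = { $, 'num' }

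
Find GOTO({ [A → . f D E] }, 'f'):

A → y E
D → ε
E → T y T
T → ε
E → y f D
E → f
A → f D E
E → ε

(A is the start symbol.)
{ [A → f . D E], [D → .] }

GOTO(I, 'f') = CLOSURE({ [A → αX.β] : [A → α.Xβ] ∈ I, X = 'f' })

Items with dot before 'f', with the dot advanced:
  [A → . f D E] → [A → f . D E]
Closure of the advanced items:
  [A → f . D E] has the dot before D: add [D → .]

GOTO = { [A → f . D E], [D → .] }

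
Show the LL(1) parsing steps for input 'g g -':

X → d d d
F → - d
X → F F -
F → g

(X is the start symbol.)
Stack is shown with the top on the left.

Stack    Input    Action
------------------------
X $      g g - $  output X → F F -
F F - $  g g - $  output F → g
g F - $  g g - $  match 'g'
F - $    g - $    output F → g
g - $    g - $    match 'g'
- $      - $      match '-'
$        $        accept

The string is accepted.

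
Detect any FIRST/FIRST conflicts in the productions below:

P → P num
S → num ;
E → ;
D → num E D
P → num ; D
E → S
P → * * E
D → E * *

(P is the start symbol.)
FIRST sets of the non-terminals at (or reachable through a nullable prefix from) the front of some alternative:
  FIRST(P) = { '*', 'num' }
  FIRST(S) = { 'num' }
  FIRST(E) = { ';', 'num' }

Productions for P:
  P → P num: FIRST = { '*', 'num' }
  P → num ; D: FIRST = { 'num' }
  P → * * E: FIRST = { '*' }
Productions for E:
  E → ;: FIRST = { ';' }
  E → S: FIRST = { 'num' }
Productions for D:
  D → num E D: FIRST = { 'num' }
  D → E * *: FIRST = { ';', 'num' }
S has only one production, so no FIRST/FIRST conflict is possible there.

Conflict for P: P → P num and P → num ; D
  Overlap: { 'num' }
Conflict for P: P → P num and P → * * E
  Overlap: { '*' }
Conflict for D: D → num E D and D → E * *
  Overlap: { 'num' }

Answer: Yes. P → P num / P → num ';' D on { 'num' }; P → P num / P → '*' '*' E on { '*' }; D → num E D / D → E '*' '*' on { 'num' }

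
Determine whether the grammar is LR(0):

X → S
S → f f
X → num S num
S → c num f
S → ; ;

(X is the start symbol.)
A grammar is LR(0) if no state in the canonical LR(0) collection has:
  - both a shift item (dot before a terminal) and a complete item (shift-reduce conflict), or
  - two or more complete items (reduce-reduce conflict; the accept item [X' → X .] counts as a complete item here).

Augment with X' → X and build the canonical LR(0) collection (I0 = CLOSURE({[X' → . X]}), then GOTO on every symbol after a dot until no new states appear). It has 13 states:
  I0: { [S → . ; ;], [S → . c num f], [S → . f f], [X → . S], [X → . num S num], [X' → . X] }  — shift
  I1: { [S → ; . ;] }  — shift
  I2: { [X → S .] }  — reduce
  I3: { [X' → X .] }  — accept
  I4: { [S → c . num f] }  — shift
  I5: { [S → f . f] }  — shift
  I6: { [S → . ; ;], [S → . c num f], [S → . f f], [X → num . S num] }  — shift
  I7: { [X → num S . num] }  — shift
  I8: { [X → num S num .] }  — reduce
  I9: { [S → f f .] }  — reduce
  I10: { [S → c num . f] }  — shift
  I11: { [S → c num f .] }  — reduce
  I12: { [S → ; ; .] }  — reduce

Every state is either a pure shift/goto state or contains exactly one complete item and nothing to shift — no conflicts. The grammar is LR(0).

Answer: Yes, the grammar is LR(0)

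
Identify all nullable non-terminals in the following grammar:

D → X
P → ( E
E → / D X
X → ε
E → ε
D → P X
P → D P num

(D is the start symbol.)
A non-terminal is nullable if it can derive ε (the empty string): either it has an ε-production, or it has a production whose right-hand side consists entirely of nullable non-terminals.

ε-productions: X → ε, E → ε
So X, E are immediately nullable.
D → X: every symbol on the right is nullable, so D is nullable too.
No further non-terminal can be added: every production for the remaining non-terminals contains a terminal or a non-nullable non-terminal.
Nullable = { 'D', 'E', 'X' }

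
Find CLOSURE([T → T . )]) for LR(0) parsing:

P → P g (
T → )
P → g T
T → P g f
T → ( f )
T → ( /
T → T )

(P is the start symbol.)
Start with: [T → T . )]
The dot precedes the terminal ')', so nothing is added.

CLOSURE = { [T → T . )] }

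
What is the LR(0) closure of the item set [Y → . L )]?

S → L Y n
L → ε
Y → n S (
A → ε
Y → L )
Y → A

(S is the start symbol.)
{ [L → .], [Y → . L )] }

To compute CLOSURE, for each item [A → α.Bβ] where B is a non-terminal, add [B → .γ] for all productions B → γ; repeat for the newly added items until nothing changes.

Start with: [Y → . L )]
  [Y → . L )] has the dot before L: add [L → .]
No further items can be added.

CLOSURE = { [L → .], [Y → . L )] }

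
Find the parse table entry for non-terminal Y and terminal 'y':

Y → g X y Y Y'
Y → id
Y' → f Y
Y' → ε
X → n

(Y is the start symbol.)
To find M[Y, 'y'], we find productions for Y where 'y' is in the predict set (PREDICT(N → α) = (FIRST(α) \ {ε}) ∪ (FOLLOW(N) if α ⇒* ε)).

Y → g X y Y Y': PREDICT = { 'g' }
Y → id: PREDICT = { 'id' }

M[Y, 'y'] is empty (no production applies)

Answer: Empty (error entry)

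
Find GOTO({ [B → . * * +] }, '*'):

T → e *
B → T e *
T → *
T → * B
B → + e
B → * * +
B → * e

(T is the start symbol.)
{ [B → * . * +] }

GOTO(I, '*') = CLOSURE({ [A → αX.β] : [A → α.Xβ] ∈ I, X = '*' })

Items with dot before '*', with the dot advanced:
  [B → . * * +] → [B → * . * +]
Closure adds nothing (no advanced item has the dot before a non-terminal).

GOTO = { [B → * . * +] }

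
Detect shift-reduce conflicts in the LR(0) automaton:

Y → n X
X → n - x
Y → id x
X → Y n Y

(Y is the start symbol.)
Augment with Y' → Y and build the canonical LR(0) collection (I0 = CLOSURE({[Y' → . Y]}), then GOTO on every symbol after a dot until no new states appear). It has 12 states:
  I0: { [Y → . id x], [Y → . n X], [Y' → . Y] }  — shift
  I1: { [Y' → Y .] }  — accept
  I2: { [Y → id . x] }  — shift
  I3: { [X → . Y n Y], [X → . n - x], [Y → . id x], [Y → . n X], [Y → n . X] }  — shift
  I4: { [Y → n X .] }  — reduce
  I5: { [X → Y . n Y] }  — shift
  I6: { [X → . Y n Y], [X → . n - x], [X → n . - x], [Y → . id x], [Y → . n X], [Y → n . X] }  — shift
  I7: { [X → n - . x] }  — shift
  I8: { [X → n - x .] }  — reduce
  I9: { [X → Y n . Y], [Y → . id x], [Y → . n X] }  — shift
  I10: { [X → Y n Y .] }  — reduce
  I11: { [Y → id x .] }  — reduce

No state contains both a complete item and a shift item.

Answer: No shift-reduce conflicts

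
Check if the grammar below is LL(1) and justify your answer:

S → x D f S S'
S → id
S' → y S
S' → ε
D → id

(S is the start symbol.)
No. Predict set conflict for S': { 'y' }

A grammar is LL(1) if for each non-terminal N with multiple productions, the predict sets of those productions are pairwise disjoint, where PREDICT(N → α) = (FIRST(α) \ {ε}) ∪ (FOLLOW(N) if α ⇒* ε).

Relevant sets:
  FOLLOW(S') = { $, 'y' }

For S:
  PREDICT(S → x D f S S') = { 'x' }
  PREDICT(S → id) = { 'id' }
For S':
  PREDICT(S' → y S) = { 'y' }
  PREDICT(S' → ε) = { $, 'y' }
D has a single production, so nothing to check there.

Conflict found: Predict set conflict for S': { 'y' }
The grammar is NOT LL(1).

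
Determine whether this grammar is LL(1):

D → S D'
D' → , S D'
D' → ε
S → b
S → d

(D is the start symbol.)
A grammar is LL(1) if for each non-terminal N with multiple productions, the predict sets of those productions are pairwise disjoint, where PREDICT(N → α) = (FIRST(α) \ {ε}) ∪ (FOLLOW(N) if α ⇒* ε).

Relevant sets:
  FOLLOW(D') = { $ }

For D':
  PREDICT(D' → ',' S D') = { ',' }
  PREDICT(D' → ε) = { $ }
For S:
  PREDICT(S → b) = { 'b' }
  PREDICT(S → d) = { 'd' }
D has a single production, so nothing to check there.

All predict sets are disjoint. The grammar IS LL(1).

Answer: Yes, the grammar is LL(1).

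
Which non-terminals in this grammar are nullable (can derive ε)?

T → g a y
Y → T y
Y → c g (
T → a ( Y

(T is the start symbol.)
There are no ε-productions, so no non-terminal can derive ε.
No non-terminals are nullable.

Answer: None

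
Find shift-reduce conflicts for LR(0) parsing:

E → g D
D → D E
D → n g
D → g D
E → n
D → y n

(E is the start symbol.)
Augment with E' → E and build the canonical LR(0) collection (I0 = CLOSURE({[E' → . E]}), then GOTO on every symbol after a dot until no new states appear). It has 12 states:
  I0: { [E → . g D], [E → . n], [E' → . E] }  — shift
  I1: { [E' → E .] }  — accept
  I2: { [D → . D E], [D → . g D], [D → . n g], [D → . y n], [E → g . D] }  — shift
  I3: { [E → n .] }  — reduce
  I4: { [D → D . E], [E → . g D], [E → . n], [E → g D .] }  — shift, reduce
  I5: { [D → . D E], [D → . g D], [D → . n g], [D → . y n], [D → g . D] }  — shift
  I6: { [D → n . g] }  — shift
  I7: { [D → y . n] }  — shift
  I8: { [D → y n .] }  — reduce
  I9: { [D → n g .] }  — reduce
  I10: { [D → D . E], [D → g D .], [E → . g D], [E → . n] }  — shift, reduce
  I11: { [D → D E .] }  — reduce

I4 contains reduce item [E → g D .] and shift items [E → . g D], [E → . n] — shift-reduce conflict.
I10 contains reduce item [D → g D .] and shift items [E → . g D], [E → . n] — shift-reduce conflict.

Answer: Yes — I4: [E → g D .] vs [E → . g D]; I10: [D → g D .] vs [E → . g D]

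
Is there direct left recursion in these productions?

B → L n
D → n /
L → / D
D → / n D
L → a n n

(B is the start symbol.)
No direct left recursion

B → L n: starts with L
D → n /: starts with n
L → / D: starts with '/'
D → / n D: starts with '/'
L → a n n: starts with a

No direct left recursion found.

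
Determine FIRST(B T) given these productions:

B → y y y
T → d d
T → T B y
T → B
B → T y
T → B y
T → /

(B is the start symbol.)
FIRST sets of the non-terminals involved (from the grammar, by fixed-point iteration):
  FIRST(B) = { '/', 'd', 'y' }

To compute FIRST(B T), process the symbols left to right:
Symbol B is a non-terminal. Add FIRST(B) \ {ε} = { '/', 'd', 'y' }
B is not nullable (ε ∉ FIRST(B)), so stop here.
FIRST(B T) = { '/', 'd', 'y' }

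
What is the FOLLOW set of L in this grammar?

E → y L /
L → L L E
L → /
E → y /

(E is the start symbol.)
To compute FOLLOW(L), find every occurrence of L on a right-hand side N → α L β: add FIRST(β) \ {ε}, and if β is empty or nullable also add FOLLOW(N). Iterate to a fixed point.

In E → y L /: L is followed by '/', add FIRST('/') \ {ε} = { '/' }
In L → L L E: L is followed by L E, add FIRST(L E) \ {ε} = { '/' }
In L → L L E: L is followed by E, add FIRST(E) \ {ε} = { 'y' }

Taking the union: FOLLOW(L) = { '/', 'y' }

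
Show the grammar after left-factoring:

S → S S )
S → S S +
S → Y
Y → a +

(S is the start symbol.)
S → S S S'
S' → )
S' → +
S → Y
Y → a +

Left-factoring transforms A → αβ₁ | αβ₂ into A → αA' and A' → β₁ | β₂
(α is the longest common prefix among the alternatives). Repeat until
no nonterminal has two alternatives with a common prefix.

Round 1: S has alternatives sharing prefix 'S S'. Introduce S': S → S S S'
  Add: S' → )
  Add: S' → +

No remaining common prefixes — done.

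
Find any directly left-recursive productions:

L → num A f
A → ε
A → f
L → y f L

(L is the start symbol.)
No direct left recursion

Direct left recursion occurs when N → N α for some non-terminal N (the right-hand side begins with the left-hand side itself).

L → num A f: starts with num
A → ε: starts with ε
A → f: starts with f
L → y f L: starts with y

No direct left recursion found.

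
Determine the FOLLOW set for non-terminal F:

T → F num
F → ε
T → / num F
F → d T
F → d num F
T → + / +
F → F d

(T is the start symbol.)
In T → F num: F is followed by num, add FIRST(num) \ {ε} = { 'num' }
In T → / num F: F is at the end, add FOLLOW(T)
In F → d num F: F is at the end; this adds FOLLOW(F) to itself — nothing new
In F → F d: F is followed by d, add FIRST(d) \ {ε} = { 'd' }

The FOLLOW sets referred to above (computed the same way, to a fixed point):
  FOLLOW(T) = { $, 'd', 'num' }

Taking the union: FOLLOW(F) = { $, 'd', 'num' }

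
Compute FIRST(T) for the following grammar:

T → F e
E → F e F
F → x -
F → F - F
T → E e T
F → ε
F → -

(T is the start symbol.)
{ '-', 'e', 'x' }

FIRST sets of the other non-terminals involved (by the same procedure, iterated to a fixed point):
  FIRST(F) = { '-', 'x', ε }
  FIRST(E) = { '-', 'e', 'x' }

From T → F e:
  - F is a non-terminal: add FIRST(F) \ {ε} = { '-', 'x' }
    F is nullable, so continue to the next symbol
  - e is a terminal: add 'e' and stop
From T → E e T:
  - E is a non-terminal: add FIRST(E) \ {ε} = { '-', 'e', 'x' }
    E is not nullable, so stop

Collecting: FIRST(T) = { '-', 'e', 'x' }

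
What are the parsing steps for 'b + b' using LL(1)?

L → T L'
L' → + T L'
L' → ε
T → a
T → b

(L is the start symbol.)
Stack is shown with the top on the left.

Stack     Input    Action
-------------------------
L $       b + b $  output L → T L'
T L' $    b + b $  output T → b
b L' $    b + b $  match 'b'
L' $      + b $    output L' → + T L'
+ T L' $  + b $    match '+'
T L' $    b $      output T → b
b L' $    b $      match 'b'
L' $      $        output L' → ε
$         $        accept

The string is accepted.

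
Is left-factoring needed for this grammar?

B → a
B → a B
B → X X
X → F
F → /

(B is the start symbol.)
Yes, B has productions with common prefix 'a'

Left-factoring is needed when two productions for the same non-terminal
share a common prefix on the right-hand side.

Productions for B:
  B → a
  B → a B
  B → X X

Found common prefix 'a' in productions for B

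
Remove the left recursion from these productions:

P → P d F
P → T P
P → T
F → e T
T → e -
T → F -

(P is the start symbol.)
P is directly left-recursive. The standard transformation for
  A → A α₁ | ... | A α_m | β₁ | ... | β_n
is
  A  → β₁ A' | ... | β_n A'
  A' → α₁ A' | ... | α_m A' | ε

P → T P becomes P → T P P'
P → T becomes P → T P'
P → P d F becomes P' → d F P'
Add P' → ε

Productions for other non-terminals are unchanged:
  F → e T
  T → e -
  T → F -

Resulting grammar:
P → T P P'
P → T P'
P' → d F P'
P' → ε
F → e T
T → e -
T → F -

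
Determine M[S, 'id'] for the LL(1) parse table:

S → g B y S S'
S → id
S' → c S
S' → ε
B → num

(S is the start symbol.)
S → id

To find M[S, 'id'], we find productions for S where 'id' is in the predict set (PREDICT(N → α) = (FIRST(α) \ {ε}) ∪ (FOLLOW(N) if α ⇒* ε)).

S → g B y S S': PREDICT = { 'g' }
S → id: PREDICT = { 'id' }
  'id' is in predict set, so this production goes in M[S, 'id']

M[S, 'id'] = S → id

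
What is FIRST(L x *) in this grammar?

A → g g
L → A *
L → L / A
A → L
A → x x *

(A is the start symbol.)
{ 'g', 'x' }

FIRST sets of the non-terminals involved (from the grammar, by fixed-point iteration):
  FIRST(L) = { 'g', 'x' }

To compute FIRST(L x *), process the symbols left to right:
Symbol L is a non-terminal. Add FIRST(L) \ {ε} = { 'g', 'x' }
L is not nullable (ε ∉ FIRST(L)), so stop here.
FIRST(L x *) = { 'g', 'x' }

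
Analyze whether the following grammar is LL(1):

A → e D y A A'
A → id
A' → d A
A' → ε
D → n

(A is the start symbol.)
A grammar is LL(1) if for each non-terminal N with multiple productions, the predict sets of those productions are pairwise disjoint, where PREDICT(N → α) = (FIRST(α) \ {ε}) ∪ (FOLLOW(N) if α ⇒* ε).

Relevant sets:
  FOLLOW(A') = { $, 'd' }

For A:
  PREDICT(A → e D y A A') = { 'e' }
  PREDICT(A → id) = { 'id' }
For A':
  PREDICT(A' → d A) = { 'd' }
  PREDICT(A' → ε) = { $, 'd' }
D has a single production, so nothing to check there.

Conflict found: Predict set conflict for A': { 'd' }
The grammar is NOT LL(1).

Answer: No. Predict set conflict for A': { 'd' }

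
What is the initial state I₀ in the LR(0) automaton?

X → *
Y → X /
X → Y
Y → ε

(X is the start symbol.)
{ [X → . *], [X → . Y], [X' → . X], [Y → . X /], [Y → .] }

First, augment the grammar with X' → X
I₀ = CLOSURE({ [X' → . X] }):
  [X' → . X] has the dot before X: add [X → . *], [X → . Y]
  [X → . Y] has the dot before Y: add [Y → . X /], [Y → .]
No further items can be added.

I₀ = { [X → . *], [X → . Y], [X' → . X], [Y → . X /], [Y → .] }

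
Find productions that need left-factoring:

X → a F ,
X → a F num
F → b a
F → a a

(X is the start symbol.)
Left-factoring is needed when two productions for the same non-terminal
share a common prefix on the right-hand side.

Productions for X:
  X → a F ,
  X → a F num
Productions for F:
  F → b a
  F → a a

Found common prefix 'a F' in productions for X

Answer: Yes, X has productions with common prefix 'a F'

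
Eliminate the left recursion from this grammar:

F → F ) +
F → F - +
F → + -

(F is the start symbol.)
F is directly left-recursive. The standard transformation for
  A → A α₁ | ... | A α_m | β₁ | ... | β_n
is
  A  → β₁ A' | ... | β_n A'
  A' → α₁ A' | ... | α_m A' | ε

F → + - becomes F → + - F'
F → F ) + becomes F' → ) + F'
F → F - + becomes F' → - + F'
Add F' → ε

Resulting grammar:
F → + - F'
F' → ) + F'
F' → - + F'
F' → ε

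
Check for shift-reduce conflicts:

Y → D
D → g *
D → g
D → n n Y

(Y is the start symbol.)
Yes — I3: [D → g .] vs [D → g . *]

A shift-reduce conflict occurs when an LR(0) state has both:
  - a complete (reduce) item [A → α .] (dot at the end), and
  - a shift item [B → β . c γ] (dot before a terminal).

Augment with Y' → Y and build the canonical LR(0) collection (I0 = CLOSURE({[Y' → . Y]}), then GOTO on every symbol after a dot until no new states appear). It has 8 states:
  I0: { [D → . g *], [D → . g], [D → . n n Y], [Y → . D], [Y' → . Y] }  — shift
  I1: { [Y → D .] }  — reduce
  I2: { [Y' → Y .] }  — accept
  I3: { [D → g . *], [D → g .] }  — shift, reduce
  I4: { [D → n . n Y] }  — shift
  I5: { [D → . g *], [D → . g], [D → . n n Y], [D → n n . Y], [Y → . D] }  — shift
  I6: { [D → n n Y .] }  — reduce
  I7: { [D → g * .] }  — reduce

I3 contains reduce item [D → g .] and shift item [D → g . *] — shift-reduce conflict.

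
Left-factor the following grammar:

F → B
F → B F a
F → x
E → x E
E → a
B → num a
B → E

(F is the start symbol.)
Left-factoring transforms A → αβ₁ | αβ₂ into A → αA' and A' → β₁ | β₂
(α is the longest common prefix among the alternatives). Repeat until
no nonterminal has two alternatives with a common prefix.

Round 1: F has alternatives sharing prefix 'B'. Introduce F': F → B F'
  Add: F' → ε
  Add: F' → F a

No remaining common prefixes — done.

Resulting grammar:
F → B F'
F' → ε
F' → F a
F → x
E → x E
E → a
B → num a
B → E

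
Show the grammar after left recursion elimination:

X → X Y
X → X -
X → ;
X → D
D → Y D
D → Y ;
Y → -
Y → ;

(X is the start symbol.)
X is directly left-recursive. The standard transformation for
  A → A α₁ | ... | A α_m | β₁ | ... | β_n
is
  A  → β₁ A' | ... | β_n A'
  A' → α₁ A' | ... | α_m A' | ε

X → ; becomes X → ; X'
X → D becomes X → D X'
X → X Y becomes X' → Y X'
X → X - becomes X' → - X'
Add X' → ε

Productions for other non-terminals are unchanged:
  D → Y D
  D → Y ;
  Y → -
  Y → ;

Resulting grammar:
X → ; X'
X → D X'
X' → Y X'
X' → - X'
X' → ε
D → Y D
D → Y ;
Y → -
Y → ;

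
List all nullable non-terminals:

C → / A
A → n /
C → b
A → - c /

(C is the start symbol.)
None

There are no ε-productions, so no non-terminal can derive ε.
No non-terminals are nullable.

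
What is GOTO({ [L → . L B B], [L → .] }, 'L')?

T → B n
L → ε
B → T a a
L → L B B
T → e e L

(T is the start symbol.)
{ [B → . T a a], [L → L . B B], [T → . B n], [T → . e e L] }

GOTO(I, 'L') = CLOSURE({ [A → αX.β] : [A → α.Xβ] ∈ I, X = 'L' })

Items with dot before 'L', with the dot advanced:
  [L → . L B B] → [L → L . B B]
Closure of the advanced items:
  [L → L . B B] has the dot before B: add [B → . T a a]
  [B → . T a a] has the dot before T: add [T → . B n], [T → . e e L]

GOTO = { [B → . T a a], [L → L . B B], [T → . B n], [T → . e e L] }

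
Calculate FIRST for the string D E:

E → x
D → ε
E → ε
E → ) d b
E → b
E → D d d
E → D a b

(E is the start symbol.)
{ ')', 'a', 'b', 'd', 'x', ε }

FIRST sets of the non-terminals involved (from the grammar, by fixed-point iteration):
  FIRST(D) = { ε }
  FIRST(E) = { ')', 'a', 'b', 'd', 'x', ε }

To compute FIRST(D E), process the symbols left to right:
Symbol D is a non-terminal. Add FIRST(D) \ {ε} = { }
D is nullable (ε ∈ FIRST(D)), continue to the next symbol.
Symbol E is a non-terminal. Add FIRST(E) \ {ε} = { ')', 'a', 'b', 'd', 'x' }
E is nullable (ε ∈ FIRST(E)), continue to the next symbol.
All symbols are nullable, so ε is in the result.
FIRST(D E) = { ')', 'a', 'b', 'd', 'x', ε }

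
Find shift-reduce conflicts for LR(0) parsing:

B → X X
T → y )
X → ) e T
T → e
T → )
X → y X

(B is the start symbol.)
No shift-reduce conflicts

A shift-reduce conflict occurs when an LR(0) state has both:
  - a complete (reduce) item [A → α .] (dot at the end), and
  - a shift item [B → β . c γ] (dot before a terminal).

Augment with B' → B and build the canonical LR(0) collection (I0 = CLOSURE({[B' → . B]}), then GOTO on every symbol after a dot until no new states appear). It has 13 states:
  I0: { [B → . X X], [B' → . B], [X → . ) e T], [X → . y X] }  — shift
  I1: { [X → ) . e T] }  — shift
  I2: { [B' → B .] }  — accept
  I3: { [B → X . X], [X → . ) e T], [X → . y X] }  — shift
  I4: { [X → . ) e T], [X → . y X], [X → y . X] }  — shift
  I5: { [X → y X .] }  — reduce
  I6: { [B → X X .] }  — reduce
  I7: { [T → . )], [T → . e], [T → . y )], [X → ) e . T] }  — shift
  I8: { [T → ) .] }  — reduce
  I9: { [X → ) e T .] }  — reduce
  I10: { [T → e .] }  — reduce
  I11: { [T → y . )] }  — shift
  I12: { [T → y ) .] }  — reduce

No state contains both a complete item and a shift item.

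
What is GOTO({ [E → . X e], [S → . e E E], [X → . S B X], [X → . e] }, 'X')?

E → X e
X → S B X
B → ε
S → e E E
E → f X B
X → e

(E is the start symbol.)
{ [E → X . e] }

GOTO(I, 'X') = CLOSURE({ [A → αX.β] : [A → α.Xβ] ∈ I, X = 'X' })

Items with dot before 'X', with the dot advanced:
  [E → . X e] → [E → X . e]
Closure adds nothing (no advanced item has the dot before a non-terminal).

GOTO = { [E → X . e] }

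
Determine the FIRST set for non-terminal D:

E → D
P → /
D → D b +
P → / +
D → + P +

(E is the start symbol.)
{ '+' }

To compute FIRST(D), examine every production with D on the left-hand side, reading each right-hand side left to right until a non-nullable symbol is reached.

From D → D b +:
  - D is the symbol being defined: contributes nothing new
    D is not nullable, so stop
From D → + P +:
  - '+' is a terminal: add '+' and stop

Collecting: FIRST(D) = { '+' }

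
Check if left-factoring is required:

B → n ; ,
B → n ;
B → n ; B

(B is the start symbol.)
Left-factoring is needed when two productions for the same non-terminal
share a common prefix on the right-hand side.

Productions for B:
  B → n ; ,
  B → n ;
  B → n ; B

Found common prefix 'n ;' in productions for B

Answer: Yes, B has productions with common prefix 'n ;'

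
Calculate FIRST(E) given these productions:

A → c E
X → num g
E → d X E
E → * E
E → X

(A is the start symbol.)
To compute FIRST(E), examine every production with E on the left-hand side, reading each right-hand side left to right until a non-nullable symbol is reached.

FIRST sets of the other non-terminals involved (by the same procedure, iterated to a fixed point):
  FIRST(X) = { 'num' }

From E → d X E:
  - d is a terminal: add 'd' and stop
From E → * E:
  - '*' is a terminal: add '*' and stop
From E → X:
  - X is a non-terminal: add FIRST(X) \ {ε} = { 'num' }
    X is not nullable, so stop

Collecting: FIRST(E) = { '*', 'd', 'num' }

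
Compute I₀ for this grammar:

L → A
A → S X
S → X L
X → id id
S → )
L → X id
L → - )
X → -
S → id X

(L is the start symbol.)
{ [A → . S X], [L → . - )], [L → . A], [L → . X id], [L' → . L], [S → . )], [S → . X L], [S → . id X], [X → . -], [X → . id id] }

First, augment the grammar with L' → L
I₀ = CLOSURE({ [L' → . L] }):
  [L' → . L] has the dot before L: add [L → . A], [L → . X id], [L → . - )]
  [L → . A] has the dot before A: add [A → . S X]
  [L → . X id] has the dot before X: add [X → . id id], [X → . -]
  [A → . S X] has the dot before S: add [S → . X L], [S → . )], [S → . id X]
No further items can be added.

I₀ = { [A → . S X], [L → . - )], [L → . A], [L → . X id], [L' → . L], [S → . )], [S → . X L], [S → . id X], [X → . -], [X → . id id] }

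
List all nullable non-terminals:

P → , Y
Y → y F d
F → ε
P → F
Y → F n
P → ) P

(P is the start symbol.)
A non-terminal is nullable if it can derive ε (the empty string): either it has an ε-production, or it has a production whose right-hand side consists entirely of nullable non-terminals.

ε-productions: F → ε
So F is immediately nullable.
P → F: every symbol on the right is nullable, so P is nullable too.
No further non-terminal can be added: every production for the remaining non-terminals contains a terminal or a non-nullable non-terminal.
Nullable = { 'F', 'P' }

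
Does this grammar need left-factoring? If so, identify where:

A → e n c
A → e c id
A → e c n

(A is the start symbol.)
Yes, A has productions with common prefix 'e'

Left-factoring is needed when two productions for the same non-terminal
share a common prefix on the right-hand side.

Productions for A:
  A → e n c
  A → e c id
  A → e c n

Found common prefix 'e' in productions for A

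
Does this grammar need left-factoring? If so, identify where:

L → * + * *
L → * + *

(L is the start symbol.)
Left-factoring is needed when two productions for the same non-terminal
share a common prefix on the right-hand side.

Productions for L:
  L → * + * *
  L → * + *

Found common prefix '* + *' in productions for L

Answer: Yes, L has productions with common prefix '* + *'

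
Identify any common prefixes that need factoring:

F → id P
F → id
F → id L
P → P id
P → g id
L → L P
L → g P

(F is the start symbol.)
Left-factoring is needed when two productions for the same non-terminal
share a common prefix on the right-hand side.

Productions for F:
  F → id P
  F → id
  F → id L
Productions for P:
  P → P id
  P → g id
Productions for L:
  L → L P
  L → g P

Found common prefix 'id' in productions for F

Answer: Yes, F has productions with common prefix 'id'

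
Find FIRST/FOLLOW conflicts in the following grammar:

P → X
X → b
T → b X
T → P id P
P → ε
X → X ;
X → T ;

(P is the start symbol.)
Yes. P → X with FOLLOW(P) on { 'id' }

A FIRST/FOLLOW conflict occurs when a non-terminal N has a nullable alternative N → β (β ⇒* ε) and another alternative N → α with FIRST(α) ∩ FOLLOW(N) ≠ ∅: on such a lookahead the parser cannot decide between expanding α and letting N vanish via β.

Nullable non-terminals: P.
FIRST sets used below: FIRST(X) = { 'b', 'id' }

P: nullable alternative(s) P → ε; FOLLOW(P) = { $, ';', 'id' }
  P → X: FIRST \ {ε} = { 'b', 'id' } — overlaps FOLLOW(P) on { 'id' }: CONFLICT
  P → ε: FIRST \ {ε} = { } — this is the only nullable alternative, skip

T, X have no nullable alternative, so no FIRST/FOLLOW check is needed there.

So the grammar has 1 FIRST/FOLLOW conflict (marked CONFLICT above).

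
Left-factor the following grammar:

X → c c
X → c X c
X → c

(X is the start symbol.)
X → c X'
X' → c
X' → X c
X' → ε

Left-factoring transforms A → αβ₁ | αβ₂ into A → αA' and A' → β₁ | β₂
(α is the longest common prefix among the alternatives). Repeat until
no nonterminal has two alternatives with a common prefix.

Round 1: X has alternatives sharing prefix 'c'. Introduce X': X → c X'
  Add: X' → c
  Add: X' → X c
  Add: X' → ε

No remaining common prefixes — done.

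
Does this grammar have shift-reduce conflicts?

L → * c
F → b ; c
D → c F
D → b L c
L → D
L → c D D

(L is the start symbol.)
No shift-reduce conflicts

A shift-reduce conflict occurs when an LR(0) state has both:
  - a complete (reduce) item [A → α .] (dot at the end), and
  - a shift item [B → β . c γ] (dot before a terminal).

Augment with L' → L and build the canonical LR(0) collection (I0 = CLOSURE({[L' → . L]}), then GOTO on every symbol after a dot until no new states appear). It has 17 states:
  I0: { [D → . b L c], [D → . c F], [L → . * c], [L → . D], [L → . c D D], [L' → . L] }  — shift
  I1: { [L → * . c] }  — shift
  I2: { [L → D .] }  — reduce
  I3: { [L' → L .] }  — accept
  I4: { [D → . b L c], [D → . c F], [D → b . L c], [L → . * c], [L → . D], [L → . c D D] }  — shift
  I5: { [D → . b L c], [D → . c F], [D → c . F], [F → . b ; c], [L → c . D D] }  — shift
  I6: { [D → . b L c], [D → . c F], [L → c D . D] }  — shift
  I7: { [D → c F .] }  — reduce
  I8: { [D → . b L c], [D → . c F], [D → b . L c], [F → b . ; c], [L → . * c], [L → . D], [L → . c D D] }  — shift
  I9: { [D → c . F], [F → . b ; c] }  — shift
  I10: { [F → b . ; c] }  — shift
  I11: { [F → b ; . c] }  — shift
  I12: { [F → b ; c .] }  — reduce
  I13: { [D → b L . c] }  — shift
  I14: { [D → b L c .] }  — reduce
  I15: { [L → c D D .] }  — reduce
  I16: { [L → * c .] }  — reduce

No state contains both a complete item and a shift item.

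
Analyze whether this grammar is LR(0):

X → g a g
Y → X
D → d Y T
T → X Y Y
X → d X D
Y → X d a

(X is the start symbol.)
Augment with X' → X and build the canonical LR(0) collection (I0 = CLOSURE({[X' → . X]}), then GOTO on every symbol after a dot until no new states appear). It has 17 states:
  I0: { [X → . d X D], [X → . g a g], [X' → . X] }  — shift
  I1: { [X' → X .] }  — accept
  I2: { [X → . d X D], [X → . g a g], [X → d . X D] }  — shift
  I3: { [X → g . a g] }  — shift
  I4: { [X → g a . g] }  — shift
  I5: { [X → g a g .] }  — reduce
  I6: { [D → . d Y T], [X → d X . D] }  — shift
  I7: { [X → d X D .] }  — reduce
  I8: { [D → d . Y T], [X → . d X D], [X → . g a g], [Y → . X d a], [Y → . X] }  — shift
  I9: { [Y → X . d a], [Y → X .] }  — shift, reduce
  I10: { [D → d Y . T], [T → . X Y Y], [X → . d X D], [X → . g a g] }  — shift
  I11: { [D → d Y T .] }  — reduce
  I12: { [T → X . Y Y], [X → . d X D], [X → . g a g], [Y → . X d a], [Y → . X] }  — shift
  I13: { [T → X Y . Y], [X → . d X D], [X → . g a g], [Y → . X d a], [Y → . X] }  — shift
  I14: { [T → X Y Y .] }  — reduce
  I15: { [Y → X d . a] }  — shift
  I16: { [Y → X d a .] }  — reduce

Conflict in state I9:
  Shift-reduce conflict between [Y → X .] and [Y → X . d a]
So the grammar is NOT LR(0).

Answer: No. Shift-reduce conflict between [Y → X .] and [Y → X . d a]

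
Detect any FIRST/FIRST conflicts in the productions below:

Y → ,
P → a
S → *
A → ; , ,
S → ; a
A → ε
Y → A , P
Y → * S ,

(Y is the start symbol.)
Yes. Y → ',' / Y → A ',' P on { ',' }

FIRST sets of the non-terminals at (or reachable through a nullable prefix from) the front of some alternative:
  FIRST(A) = { ';', ε }

Productions for Y:
  Y → ,: FIRST = { ',' }
  Y → A , P: FIRST = { ',', ';' }
  Y → * S ,: FIRST = { '*' }
Productions for S:
  S → *: FIRST = { '*' }
  S → ; a: FIRST = { ';' }
Productions for A:
  A → ; , ,: FIRST = { ';' }
  A → ε: FIRST = { ε }
P has only one production, so no FIRST/FIRST conflict is possible there.

Conflict for Y: Y → , and Y → A , P
  Overlap: { ',' }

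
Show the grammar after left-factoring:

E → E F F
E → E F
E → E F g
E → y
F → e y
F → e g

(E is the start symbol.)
Left-factoring transforms A → αβ₁ | αβ₂ into A → αA' and A' → β₁ | β₂
(α is the longest common prefix among the alternatives). Repeat until
no nonterminal has two alternatives with a common prefix.

Round 1: E has alternatives sharing prefix 'E F'. Introduce E': E → E F E'
  Add: E' → F
  Add: E' → ε
  Add: E' → g

Round 2: F has alternatives sharing prefix 'e'. Introduce F': F → e F'
  Add: F' → y
  Add: F' → g

No remaining common prefixes — done.

Resulting grammar:
E → E F E'
E' → F
E' → ε
E' → g
E → y
F → e F'
F' → y
F' → g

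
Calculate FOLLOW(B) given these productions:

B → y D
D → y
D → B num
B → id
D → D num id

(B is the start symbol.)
{ $, 'num' }

To compute FOLLOW(B), find every occurrence of B on a right-hand side N → α B β: add FIRST(β) \ {ε}, and if β is empty or nullable also add FOLLOW(N). Iterate to a fixed point.

B is the start symbol, so $ ∈ FOLLOW(B).
In D → B num: B is followed by num, add FIRST(num) \ {ε} = { 'num' }

Taking the union: FOLLOW(B) = { $, 'num' }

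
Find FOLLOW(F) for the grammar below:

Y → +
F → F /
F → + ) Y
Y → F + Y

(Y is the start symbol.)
{ '+', '/' }

To compute FOLLOW(F), find every occurrence of F on a right-hand side N → α F β: add FIRST(β) \ {ε}, and if β is empty or nullable also add FOLLOW(N). Iterate to a fixed point.

In F → F /: F is followed by '/', add FIRST('/') \ {ε} = { '/' }
In Y → F + Y: F is followed by '+' Y, add FIRST('+' Y) \ {ε} = { '+' }

Taking the union: FOLLOW(F) = { '+', '/' }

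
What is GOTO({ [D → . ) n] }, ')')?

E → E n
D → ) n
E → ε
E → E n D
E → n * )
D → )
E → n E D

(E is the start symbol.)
GOTO(I, ')') = CLOSURE({ [A → αX.β] : [A → α.Xβ] ∈ I, X = ')' })

Items with dot before ')', with the dot advanced:
  [D → . ) n] → [D → ) . n]
Closure adds nothing (no advanced item has the dot before a non-terminal).

GOTO = { [D → ) . n] }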